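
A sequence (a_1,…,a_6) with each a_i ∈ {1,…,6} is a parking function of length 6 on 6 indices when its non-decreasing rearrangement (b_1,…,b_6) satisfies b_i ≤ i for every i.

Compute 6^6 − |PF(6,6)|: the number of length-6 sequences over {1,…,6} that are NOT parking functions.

|PF| = (6+1−6)·(6+1)^{6−1} = 1·16807 = 16807
Example (4,4,3,3,2,4) → sorted (2,3,3,4,4,4): b_1=2>1, not a PF.
6^6 − 16807 = 46656 − 16807 = 29849

29849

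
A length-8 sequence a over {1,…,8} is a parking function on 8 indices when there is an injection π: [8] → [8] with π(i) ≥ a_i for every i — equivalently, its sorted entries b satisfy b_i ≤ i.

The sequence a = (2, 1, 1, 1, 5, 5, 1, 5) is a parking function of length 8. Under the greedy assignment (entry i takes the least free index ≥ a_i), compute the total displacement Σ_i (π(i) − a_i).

Σπ(i) = 1+…+8 = 36; Σa = 2+1+1+1+5+5+1+5 = 21; disp = 36−21 = 15.

15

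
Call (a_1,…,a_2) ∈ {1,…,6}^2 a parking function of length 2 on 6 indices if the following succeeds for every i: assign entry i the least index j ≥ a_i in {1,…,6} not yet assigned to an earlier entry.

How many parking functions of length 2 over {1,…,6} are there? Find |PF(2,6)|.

Count = 5·7^1 = 5×7 = 35 (Konheim–Weiss)
One tuple (6,3) → sorted (3,6): b_i ≤ 4+i ∀i, a PF.

35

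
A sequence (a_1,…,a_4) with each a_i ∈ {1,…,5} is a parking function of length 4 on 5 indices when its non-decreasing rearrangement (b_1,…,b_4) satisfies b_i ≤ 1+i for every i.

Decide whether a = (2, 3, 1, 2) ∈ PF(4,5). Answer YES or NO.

YES

Sorted: b = (1, 2, 2, 3).
  b_1=1 ≤ 2
  b_2=2 ≤ 3
  b_3=2 ≤ 4
  b_4=3 ≤ 5
All bounds hold ⇒ YES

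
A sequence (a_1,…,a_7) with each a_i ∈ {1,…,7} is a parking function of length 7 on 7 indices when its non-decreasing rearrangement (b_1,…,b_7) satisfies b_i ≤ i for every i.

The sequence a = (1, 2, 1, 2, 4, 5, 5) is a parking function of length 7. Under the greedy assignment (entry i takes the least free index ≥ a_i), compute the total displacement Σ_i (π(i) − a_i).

8

Σπ = 28 ({1..7} each once); Σa = 1+2+1+2+4+5+5 = 20; disp = 28−20 = 8.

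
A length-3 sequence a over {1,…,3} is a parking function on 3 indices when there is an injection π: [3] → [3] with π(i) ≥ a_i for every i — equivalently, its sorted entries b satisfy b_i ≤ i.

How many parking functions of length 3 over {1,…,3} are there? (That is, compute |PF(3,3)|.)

16

|PF| = (4−3)·4^(3−1) = 1·16 = 16 [KW]
E.g. (3,2,1) → sorted (1,2,3): b_i ≤ i ∀i, a PF.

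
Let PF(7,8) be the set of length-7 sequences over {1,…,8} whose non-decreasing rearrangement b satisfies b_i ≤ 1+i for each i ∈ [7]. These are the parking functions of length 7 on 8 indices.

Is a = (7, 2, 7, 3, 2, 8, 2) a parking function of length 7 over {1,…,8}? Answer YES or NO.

Rearranged: b = (2, 2, 2, 3, 7, 7, 8).
  b_1=2 ≤ 2
  b_2=2 ≤ 3
  b_3=2 ≤ 4
  b_4=3 ≤ 5
  b_5=7 > 6
  fails at i=5 ⇒ NO

NO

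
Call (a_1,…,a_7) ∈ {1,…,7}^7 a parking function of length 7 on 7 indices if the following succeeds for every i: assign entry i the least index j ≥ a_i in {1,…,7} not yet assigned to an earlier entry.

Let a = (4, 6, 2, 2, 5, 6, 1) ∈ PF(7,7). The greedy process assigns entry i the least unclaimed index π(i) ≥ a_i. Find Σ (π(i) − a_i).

Σπ = 7·8/2 = 28 (π permutes [7]); Σa = 4+6+2+2+5+6+1 = 26; disp = 28−26 = 2.

2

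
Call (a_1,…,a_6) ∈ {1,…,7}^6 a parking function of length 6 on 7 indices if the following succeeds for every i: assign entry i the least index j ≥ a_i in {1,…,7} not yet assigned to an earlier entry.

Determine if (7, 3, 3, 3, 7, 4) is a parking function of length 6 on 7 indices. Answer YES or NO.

Sorted: b = (3, 3, 3, 4, 7, 7).
  b_1=3 > 2
  fails at i=1 ⇒ NO

NO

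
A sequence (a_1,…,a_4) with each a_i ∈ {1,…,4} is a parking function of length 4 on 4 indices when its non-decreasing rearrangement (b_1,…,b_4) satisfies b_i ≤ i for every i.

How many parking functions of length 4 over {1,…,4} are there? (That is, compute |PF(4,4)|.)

|PF| = 1·5^3 = 1×125 = 125
One tuple (1,1,1,4) → sorted (1,1,1,4): b_i ≤ i ∀i, a PF.

125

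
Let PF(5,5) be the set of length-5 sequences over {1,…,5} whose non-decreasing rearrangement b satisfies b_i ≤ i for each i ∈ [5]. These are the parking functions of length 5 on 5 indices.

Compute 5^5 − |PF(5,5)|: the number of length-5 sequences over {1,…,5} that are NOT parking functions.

#PF = (6−5)·6^(5−1) = 1×1296 = 1296 (Pollak)
Example (5,5,1,3,5) → sorted (1,3,5,5,5): b_2=3>2, not a PF.
Total 3125; non-PF = 3125−1296 = 1829

1829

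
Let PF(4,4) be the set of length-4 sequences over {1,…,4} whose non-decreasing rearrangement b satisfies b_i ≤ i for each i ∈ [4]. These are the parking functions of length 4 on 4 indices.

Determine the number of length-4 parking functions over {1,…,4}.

|PF| = 1·5^3 = 1 · 125 = 125 [KW]
Check (1,1,2,2) → sorted (1,1,2,2): b_i ≤ i ∀i, a PF.

125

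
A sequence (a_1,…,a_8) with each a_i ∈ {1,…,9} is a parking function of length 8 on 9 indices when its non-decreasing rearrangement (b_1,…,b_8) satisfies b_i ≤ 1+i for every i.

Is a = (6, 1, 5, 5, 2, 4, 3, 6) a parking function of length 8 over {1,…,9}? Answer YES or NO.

YES

Rearranged: b = (1, 2, 3, 4, 5, 5, 6, 6).
  b_1=1 ≤ 2
  b_2=2 ≤ 3
  b_3=3 ≤ 4
  b_4=4 ≤ 5
  b_5=5 ≤ 6
  b_6=5 ≤ 7
  b_7=6 ≤ 8
  b_8=6 ≤ 9
All bounds hold ⇒ YES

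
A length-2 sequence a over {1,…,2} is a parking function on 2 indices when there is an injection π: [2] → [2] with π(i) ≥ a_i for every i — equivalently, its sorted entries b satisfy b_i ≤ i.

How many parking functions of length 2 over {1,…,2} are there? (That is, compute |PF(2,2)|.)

|PF| = 1·3^1 = 1·3 = 3 (Pollak)
E.g. (1,2) → sorted (1,2): b_i ≤ i ∀i, a PF.

3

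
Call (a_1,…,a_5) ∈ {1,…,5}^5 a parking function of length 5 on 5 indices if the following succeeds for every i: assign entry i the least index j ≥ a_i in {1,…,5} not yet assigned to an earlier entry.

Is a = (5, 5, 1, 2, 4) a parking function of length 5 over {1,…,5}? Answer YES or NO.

NO

Order a: b = (1, 2, 4, 5, 5).
  b_1=1 ≤ 1
  b_2=2 ≤ 2
  b_3=4 > 3
  fails at i=3 ⇒ NO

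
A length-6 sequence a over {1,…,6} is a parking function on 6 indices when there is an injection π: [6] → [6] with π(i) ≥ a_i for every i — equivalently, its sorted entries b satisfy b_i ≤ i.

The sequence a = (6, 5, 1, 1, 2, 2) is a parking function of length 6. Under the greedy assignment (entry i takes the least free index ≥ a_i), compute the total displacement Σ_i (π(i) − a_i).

4

Σπ(i) = 1+…+6 = 21; Σa = 6+5+1+1+2+2 = 17; disp = 21−17 = 4.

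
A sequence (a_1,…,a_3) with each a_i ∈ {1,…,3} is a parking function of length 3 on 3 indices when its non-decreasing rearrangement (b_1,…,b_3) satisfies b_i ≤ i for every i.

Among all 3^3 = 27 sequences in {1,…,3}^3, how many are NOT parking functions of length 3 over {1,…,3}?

11

|PF| = (4−3)·4^(3−1) = 1·16 = 16 (Konheim–Weiss)
Example (3,3,3) → sorted (3,3,3): b_1=3>1, not a PF.
So 27 − 16 = 11 fail.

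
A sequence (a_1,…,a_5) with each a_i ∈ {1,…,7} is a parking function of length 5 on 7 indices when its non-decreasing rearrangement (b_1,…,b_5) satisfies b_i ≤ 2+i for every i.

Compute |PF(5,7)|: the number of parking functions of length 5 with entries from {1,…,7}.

Count = (8−5)·8^(5−1) = 3·4096 = 12288 [KW]
Example (6,2,3,4,6) → sorted (2,3,4,6,6): b_i ≤ 2+i ∀i, a PF.

12288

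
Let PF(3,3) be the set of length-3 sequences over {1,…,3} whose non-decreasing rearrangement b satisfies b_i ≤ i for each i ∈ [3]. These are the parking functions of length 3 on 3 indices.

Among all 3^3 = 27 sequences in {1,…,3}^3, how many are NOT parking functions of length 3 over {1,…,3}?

|PF(3,3)| = (3+1−3)·(3+1)^{3−1} = 1×16 = 16 [KW]
Example (3,3,2) → sorted (2,3,3): b_1=2>1, not a PF.
3^3 − 16 = 27 − 16 = 11

11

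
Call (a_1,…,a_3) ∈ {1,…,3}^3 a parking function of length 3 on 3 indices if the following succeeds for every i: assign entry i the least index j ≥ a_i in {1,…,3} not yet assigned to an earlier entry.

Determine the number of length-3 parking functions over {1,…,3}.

Count = (4−3)·4^(3−1) = 1×16 = 16
One tuple (2,1,1) → sorted (1,1,2): b_i ≤ i ∀i, a PF.

16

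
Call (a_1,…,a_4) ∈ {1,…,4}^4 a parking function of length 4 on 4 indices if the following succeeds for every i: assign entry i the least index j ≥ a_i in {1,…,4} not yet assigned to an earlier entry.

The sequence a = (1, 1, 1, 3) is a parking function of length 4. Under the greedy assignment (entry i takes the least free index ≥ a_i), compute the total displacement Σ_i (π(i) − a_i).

Σπ = 4·5/2 = 10 (π permutes [4]); Σa = 1+1+1+3 = 6; disp = 10−6 = 4.

4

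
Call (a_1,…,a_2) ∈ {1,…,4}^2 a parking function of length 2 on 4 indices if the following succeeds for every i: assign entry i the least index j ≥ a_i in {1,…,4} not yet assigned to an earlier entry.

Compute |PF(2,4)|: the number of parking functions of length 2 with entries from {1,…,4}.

Count = (4−2+1)·(4+1)^(2−1) = 3·5 = 15 (Pollak)
Example (4,2) → sorted (2,4): b_i ≤ 2+i ∀i, a PF.

15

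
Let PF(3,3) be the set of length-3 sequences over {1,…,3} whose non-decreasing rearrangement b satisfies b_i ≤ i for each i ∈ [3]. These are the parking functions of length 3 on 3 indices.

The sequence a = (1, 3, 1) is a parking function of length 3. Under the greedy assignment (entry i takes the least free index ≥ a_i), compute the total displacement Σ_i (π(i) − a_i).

1

Σπ = 6 ({1..3} each once); Σa = 1+3+1 = 5; disp = 6−5 = 1.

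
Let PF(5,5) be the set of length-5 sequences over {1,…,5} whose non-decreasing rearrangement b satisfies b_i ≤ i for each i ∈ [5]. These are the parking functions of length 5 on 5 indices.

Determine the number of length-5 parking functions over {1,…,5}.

1296

|PF| = (6−5)·6^(5−1) = 1 · 1296 = 1296 [KW]
One tuple (5,1,3,3,2) → sorted (1,2,3,3,5): b_i ≤ i ∀i, a PF.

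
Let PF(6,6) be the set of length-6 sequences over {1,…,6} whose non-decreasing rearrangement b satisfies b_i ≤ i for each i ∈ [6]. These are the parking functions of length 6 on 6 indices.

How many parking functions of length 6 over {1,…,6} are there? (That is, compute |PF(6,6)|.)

|PF| = (6−6+1)·(6+1)^(6−1) = 1 · 16807 = 16807 [KW]
One tuple (6,2,3,1,2,2) → sorted (1,2,2,2,3,6): b_i ≤ i ∀i, a PF.

16807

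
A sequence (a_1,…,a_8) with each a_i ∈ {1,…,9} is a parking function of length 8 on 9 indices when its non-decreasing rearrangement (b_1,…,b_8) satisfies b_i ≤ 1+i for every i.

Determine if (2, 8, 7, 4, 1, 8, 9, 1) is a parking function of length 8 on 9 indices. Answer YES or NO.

NO

Sorted: b = (1, 1, 2, 4, 7, 8, 8, 9).
  b_1=1 ≤ 2
  b_2=1 ≤ 3
  b_3=2 ≤ 4
  b_4=4 ≤ 5
  b_5=7 > 6
  fails at i=5 ⇒ NO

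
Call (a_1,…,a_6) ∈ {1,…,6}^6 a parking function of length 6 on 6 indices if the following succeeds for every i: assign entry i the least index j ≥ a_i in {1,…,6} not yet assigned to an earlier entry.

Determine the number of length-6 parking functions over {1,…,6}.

#PF = 1·7^5 = 1 · 16807 = 16807 (Pollak)
One tuple (6,1,5,2,1,3) → sorted (1,1,2,3,5,6): b_i ≤ i ∀i, a PF.

16807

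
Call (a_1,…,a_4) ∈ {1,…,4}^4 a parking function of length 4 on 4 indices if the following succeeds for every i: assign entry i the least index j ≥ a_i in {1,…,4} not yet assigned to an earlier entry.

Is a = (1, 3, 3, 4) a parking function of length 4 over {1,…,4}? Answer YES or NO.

NO

Rearranged: b = (1, 3, 3, 4).
  b_1=1 ≤ 1
  b_2=3 > 2
  fails at i=2 ⇒ NO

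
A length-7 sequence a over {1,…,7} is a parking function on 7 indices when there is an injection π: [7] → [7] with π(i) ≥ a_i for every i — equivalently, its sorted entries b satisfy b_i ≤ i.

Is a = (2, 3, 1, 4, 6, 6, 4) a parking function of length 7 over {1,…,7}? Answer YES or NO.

Rearranged: b = (1, 2, 3, 4, 4, 6, 6).
  b_1=1 ≤ 1
  b_2=2 ≤ 2
  b_3=3 ≤ 3
  b_4=4 ≤ 4
  b_5=4 ≤ 5
  b_6=6 ≤ 6
  b_7=6 ≤ 7
All bounds hold ⇒ YES

YES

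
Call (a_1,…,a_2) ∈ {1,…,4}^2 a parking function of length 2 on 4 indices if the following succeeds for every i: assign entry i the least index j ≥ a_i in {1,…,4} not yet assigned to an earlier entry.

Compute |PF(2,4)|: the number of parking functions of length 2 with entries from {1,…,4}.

15

|PF| = (4−2+1)·(4+1)^(2−1) = 3 · 5 = 15 [KW]
Check (1,2) → sorted (1,2): b_i ≤ 2+i ∀i, a PF.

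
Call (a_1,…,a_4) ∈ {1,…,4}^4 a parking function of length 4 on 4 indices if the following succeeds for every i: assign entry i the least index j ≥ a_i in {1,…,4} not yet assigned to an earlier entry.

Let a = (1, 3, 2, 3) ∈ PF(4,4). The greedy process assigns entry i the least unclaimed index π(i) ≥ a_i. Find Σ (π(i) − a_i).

Σπ = 4·5/2 = 10 (π permutes [4]); Σa = 1+3+2+3 = 9; disp = 10−9 = 1.

1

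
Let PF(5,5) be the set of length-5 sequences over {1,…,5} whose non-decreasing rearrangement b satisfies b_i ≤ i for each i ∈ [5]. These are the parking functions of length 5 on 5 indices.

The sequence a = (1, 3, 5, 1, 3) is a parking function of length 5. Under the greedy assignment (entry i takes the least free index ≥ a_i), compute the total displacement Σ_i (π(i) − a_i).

Σπ = 15 ({1..5} each once); Σa = 1+3+5+1+3 = 13; disp = 15−13 = 2.

2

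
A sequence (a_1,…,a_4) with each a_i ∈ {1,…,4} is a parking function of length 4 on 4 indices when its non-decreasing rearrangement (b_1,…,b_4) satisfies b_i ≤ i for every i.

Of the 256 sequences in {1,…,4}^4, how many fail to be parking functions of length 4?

131

|PF| = (4−4+1)·(4+1)^(4−1) = 1·125 = 125 [KW]
Check (4,2,4,2) → sorted (2,2,4,4): b_1=2>1, not a PF.
Total 256; non-PF = 256−125 = 131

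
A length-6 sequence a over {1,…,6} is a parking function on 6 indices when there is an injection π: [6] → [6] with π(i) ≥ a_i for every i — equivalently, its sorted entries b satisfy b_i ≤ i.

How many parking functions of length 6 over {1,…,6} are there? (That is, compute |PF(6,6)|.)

|PF(6,6)| = (6−6+1)·(6+1)^(6−1) = 1·16807 = 16807
Example (2,2,3,2,3,1) → sorted (1,2,2,2,3,3): b_i ≤ i ∀i, a PF.

16807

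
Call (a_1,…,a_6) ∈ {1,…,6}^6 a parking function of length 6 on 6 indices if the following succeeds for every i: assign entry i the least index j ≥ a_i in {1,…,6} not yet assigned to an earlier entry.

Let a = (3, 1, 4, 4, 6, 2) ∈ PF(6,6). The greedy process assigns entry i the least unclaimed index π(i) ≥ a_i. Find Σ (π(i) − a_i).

Σπ = 21 ({1..6} each once); Σa = 3+1+4+4+6+2 = 20; disp = 21−20 = 1.

1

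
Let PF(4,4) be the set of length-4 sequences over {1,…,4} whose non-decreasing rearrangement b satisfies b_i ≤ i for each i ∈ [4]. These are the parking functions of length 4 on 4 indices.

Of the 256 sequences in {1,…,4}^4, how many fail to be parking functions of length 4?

131

#PF = (4−4+1)·(4+1)^(4−1) = 1·125 = 125 (Konheim–Weiss)
Example (3,4,4,3) → sorted (3,3,4,4): b_1=3>1, not a PF.
So 256 − 125 = 131 fail.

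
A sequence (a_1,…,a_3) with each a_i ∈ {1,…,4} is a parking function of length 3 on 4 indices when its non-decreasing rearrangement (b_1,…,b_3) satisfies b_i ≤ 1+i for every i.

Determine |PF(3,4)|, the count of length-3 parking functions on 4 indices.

50

|PF| = 2·5^2 = 2 · 25 = 50
Check (3,2,4) → sorted (2,3,4): b_i ≤ 1+i ∀i, a PF.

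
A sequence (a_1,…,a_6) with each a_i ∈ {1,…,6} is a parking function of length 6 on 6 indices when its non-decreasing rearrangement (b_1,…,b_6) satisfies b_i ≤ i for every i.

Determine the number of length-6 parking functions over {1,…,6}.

|PF| = 1·7^5 = 1·16807 = 16807
E.g. (2,3,5,6,1,1) → sorted (1,1,2,3,5,6): b_i ≤ i ∀i, a PF.

16807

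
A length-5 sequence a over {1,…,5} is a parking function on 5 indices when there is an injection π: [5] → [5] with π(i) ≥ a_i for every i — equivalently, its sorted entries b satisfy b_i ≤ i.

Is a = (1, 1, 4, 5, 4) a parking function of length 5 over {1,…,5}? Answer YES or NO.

Sorted: b = (1, 1, 4, 4, 5).
  b_1=1 ≤ 1
  b_2=1 ≤ 2
  b_3=4 > 3
  fails at i=3 ⇒ NO

NO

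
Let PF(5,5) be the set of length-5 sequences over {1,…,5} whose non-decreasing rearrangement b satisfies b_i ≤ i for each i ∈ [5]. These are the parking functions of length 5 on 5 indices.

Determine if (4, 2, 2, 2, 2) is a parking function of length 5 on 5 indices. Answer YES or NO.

NO

Sorted: b = (2, 2, 2, 2, 4).
  b_1=2 > 1
  fails at i=1 ⇒ NO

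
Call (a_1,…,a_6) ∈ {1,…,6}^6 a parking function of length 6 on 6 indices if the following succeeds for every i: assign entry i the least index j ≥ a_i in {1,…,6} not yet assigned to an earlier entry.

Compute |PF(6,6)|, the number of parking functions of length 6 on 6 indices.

|PF| = (6−6+1)·(6+1)^(6−1) = 1·16807 = 16807
Example (5,1,3,1,5,2) → sorted (1,1,2,3,5,5): b_i ≤ i ∀i, a PF.

16807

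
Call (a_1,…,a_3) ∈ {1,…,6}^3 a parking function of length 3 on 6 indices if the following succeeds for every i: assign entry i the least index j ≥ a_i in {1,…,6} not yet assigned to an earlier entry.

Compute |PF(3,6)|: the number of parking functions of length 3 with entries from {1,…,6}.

196

Count = (6−3+1)·(6+1)^(3−1) = 4×49 = 196 [KW]
Check (2,1,5) → sorted (1,2,5): b_i ≤ 3+i ∀i, a PF.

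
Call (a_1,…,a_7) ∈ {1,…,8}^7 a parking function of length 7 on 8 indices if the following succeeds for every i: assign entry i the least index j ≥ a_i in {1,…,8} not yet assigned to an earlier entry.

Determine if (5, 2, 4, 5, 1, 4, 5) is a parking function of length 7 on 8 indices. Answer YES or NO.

YES

Rearranged: b = (1, 2, 4, 4, 5, 5, 5).
  b_1=1 ≤ 2
  b_2=2 ≤ 3
  b_3=4 ≤ 4
  b_4=4 ≤ 5
  b_5=5 ≤ 6
  b_6=5 ≤ 7
  b_7=5 ≤ 8
All bounds hold ⇒ YES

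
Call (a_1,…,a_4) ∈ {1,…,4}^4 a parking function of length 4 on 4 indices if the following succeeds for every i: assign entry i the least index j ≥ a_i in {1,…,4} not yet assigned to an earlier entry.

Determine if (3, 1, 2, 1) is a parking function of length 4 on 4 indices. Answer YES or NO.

YES

Sorted: b = (1, 1, 2, 3).
  b_1=1 ≤ 1
  b_2=1 ≤ 2
  b_3=2 ≤ 3
  b_4=3 ≤ 4
All bounds hold ⇒ YES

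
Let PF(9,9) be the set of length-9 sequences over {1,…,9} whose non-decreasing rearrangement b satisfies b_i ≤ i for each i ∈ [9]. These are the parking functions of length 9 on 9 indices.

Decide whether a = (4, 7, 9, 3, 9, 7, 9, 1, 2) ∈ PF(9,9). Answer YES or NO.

Order a: b = (1, 2, 3, 4, 7, 7, 9, 9, 9).
  b_1=1 ≤ 1
  b_2=2 ≤ 2
  b_3=3 ≤ 3
  b_4=4 ≤ 4
  b_5=7 > 5
  fails at i=5 ⇒ NO

NO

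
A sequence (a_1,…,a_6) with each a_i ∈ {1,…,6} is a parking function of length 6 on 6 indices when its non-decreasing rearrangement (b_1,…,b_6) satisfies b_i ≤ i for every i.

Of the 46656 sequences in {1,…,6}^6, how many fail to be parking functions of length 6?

29849

|PF(6,6)| = (6−6+1)·(6+1)^(6−1) = 1×16807 = 16807 (Konheim–Weiss)
Example (6,2,2,6,5,2) → sorted (2,2,2,5,6,6): b_1=2>1, not a PF.
Total 46656; non-PF = 46656−16807 = 29849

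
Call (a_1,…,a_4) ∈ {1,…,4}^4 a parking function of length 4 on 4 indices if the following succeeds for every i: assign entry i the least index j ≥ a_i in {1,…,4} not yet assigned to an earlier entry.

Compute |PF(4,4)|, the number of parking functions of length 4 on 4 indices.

125

Count = 1·5^3 = 1 · 125 = 125 (Konheim–Weiss)
One tuple (4,2,1,3) → sorted (1,2,3,4): b_i ≤ i ∀i, a PF.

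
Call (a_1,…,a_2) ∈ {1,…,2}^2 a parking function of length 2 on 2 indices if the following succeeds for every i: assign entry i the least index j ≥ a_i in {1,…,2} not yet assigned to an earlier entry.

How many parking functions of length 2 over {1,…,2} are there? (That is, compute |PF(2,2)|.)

3

#PF = 1·3^1 = 1 · 3 = 3 (Pollak)
One tuple (1,1) → sorted (1,1): b_i ≤ i ∀i, a PF.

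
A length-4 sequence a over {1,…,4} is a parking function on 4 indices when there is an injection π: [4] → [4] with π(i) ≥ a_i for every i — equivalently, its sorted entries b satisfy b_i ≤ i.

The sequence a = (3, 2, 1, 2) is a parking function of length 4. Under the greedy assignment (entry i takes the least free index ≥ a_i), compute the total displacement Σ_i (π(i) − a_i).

Σπ = 4·5/2 = 10 (π permutes [4]); Σa = 3+2+1+2 = 8; disp = 10−8 = 2.

2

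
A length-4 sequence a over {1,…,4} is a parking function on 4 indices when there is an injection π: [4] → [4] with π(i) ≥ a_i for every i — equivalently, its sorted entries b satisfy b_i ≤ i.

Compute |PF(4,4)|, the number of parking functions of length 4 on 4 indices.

#PF = (4−4+1)·(4+1)^(4−1) = 1·125 = 125 (Pollak)
E.g. (1,2,3,2) → sorted (1,2,2,3): b_i ≤ i ∀i, a PF.

125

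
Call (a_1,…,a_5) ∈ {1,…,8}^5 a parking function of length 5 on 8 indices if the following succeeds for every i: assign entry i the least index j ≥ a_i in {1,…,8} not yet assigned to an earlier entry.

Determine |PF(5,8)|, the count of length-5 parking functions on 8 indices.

26244

Count = (8+1−5)·(8+1)^{5−1} = 4 · 6561 = 26244 [KW]
Check (6,6,5,2,8) → sorted (2,5,6,6,8): b_i ≤ 3+i ∀i, a PF.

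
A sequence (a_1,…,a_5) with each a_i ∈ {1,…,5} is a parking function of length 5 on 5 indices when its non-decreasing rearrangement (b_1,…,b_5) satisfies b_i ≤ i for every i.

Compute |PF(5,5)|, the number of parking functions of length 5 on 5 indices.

1296

Count = 1·6^4 = 1·1296 = 1296 (Pollak)
Example (1,3,1,3,4) → sorted (1,1,3,3,4): b_i ≤ i ∀i, a PF.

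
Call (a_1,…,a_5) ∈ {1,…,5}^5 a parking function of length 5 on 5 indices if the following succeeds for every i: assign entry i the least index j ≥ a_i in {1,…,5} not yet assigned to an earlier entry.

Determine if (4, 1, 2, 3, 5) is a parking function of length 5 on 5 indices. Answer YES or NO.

Rearranged: b = (1, 2, 3, 4, 5).
  b_1=1 ≤ 1
  b_2=2 ≤ 2
  b_3=3 ≤ 3
  b_4=4 ≤ 4
  b_5=5 ≤ 5
All bounds hold ⇒ YES

YES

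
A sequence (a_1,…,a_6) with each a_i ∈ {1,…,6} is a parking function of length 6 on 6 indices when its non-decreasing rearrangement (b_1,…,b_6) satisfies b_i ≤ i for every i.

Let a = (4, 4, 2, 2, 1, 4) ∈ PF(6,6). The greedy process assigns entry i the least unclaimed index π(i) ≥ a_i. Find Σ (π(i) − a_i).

Σπ = 21 ({1..6} each once); Σa = 4+4+2+2+1+4 = 17; disp = 21−17 = 4.

4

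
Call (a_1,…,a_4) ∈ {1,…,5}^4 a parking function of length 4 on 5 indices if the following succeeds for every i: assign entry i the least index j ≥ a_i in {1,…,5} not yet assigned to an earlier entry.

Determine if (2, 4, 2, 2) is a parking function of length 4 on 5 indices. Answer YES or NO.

YES

Sorted: b = (2, 2, 2, 4).
  b_1=2 ≤ 2
  b_2=2 ≤ 3
  b_3=2 ≤ 4
  b_4=4 ≤ 5
All bounds hold ⇒ YES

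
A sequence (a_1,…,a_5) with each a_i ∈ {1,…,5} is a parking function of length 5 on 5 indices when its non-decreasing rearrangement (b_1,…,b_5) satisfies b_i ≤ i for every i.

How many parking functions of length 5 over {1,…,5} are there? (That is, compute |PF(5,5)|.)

1296

|PF(5,5)| = (5−5+1)·(5+1)^(5−1) = 1×1296 = 1296
Example (1,2,4,3,4) → sorted (1,2,3,4,4): b_i ≤ i ∀i, a PF.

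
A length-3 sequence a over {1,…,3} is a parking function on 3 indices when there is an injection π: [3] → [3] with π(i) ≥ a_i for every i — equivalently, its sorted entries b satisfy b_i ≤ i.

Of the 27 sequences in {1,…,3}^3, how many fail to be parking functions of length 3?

11

|PF| = 1·4^2 = 1 · 16 = 16 [KW]
One tuple (2,2,3) → sorted (2,2,3): b_1=2>1, not a PF.
Total 27; non-PF = 27−16 = 11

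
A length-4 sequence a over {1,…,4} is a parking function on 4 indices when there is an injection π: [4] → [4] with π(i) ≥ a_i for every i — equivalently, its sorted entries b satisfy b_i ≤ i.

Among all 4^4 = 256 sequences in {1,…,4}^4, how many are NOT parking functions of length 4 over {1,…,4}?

Count = (4+1−4)·(4+1)^{4−1} = 1×125 = 125 (Konheim–Weiss)
Example (4,4,1,2) → sorted (1,2,4,4): b_3=4>3, not a PF.
Total 256; non-PF = 256−125 = 131

131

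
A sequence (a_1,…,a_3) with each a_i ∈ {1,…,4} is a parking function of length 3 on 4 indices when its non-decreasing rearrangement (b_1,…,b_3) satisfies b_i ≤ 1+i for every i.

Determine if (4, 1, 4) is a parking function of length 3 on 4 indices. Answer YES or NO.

NO

Rearranged: b = (1, 4, 4).
  b_1=1 ≤ 2
  b_2=4 > 3
  fails at i=2 ⇒ NO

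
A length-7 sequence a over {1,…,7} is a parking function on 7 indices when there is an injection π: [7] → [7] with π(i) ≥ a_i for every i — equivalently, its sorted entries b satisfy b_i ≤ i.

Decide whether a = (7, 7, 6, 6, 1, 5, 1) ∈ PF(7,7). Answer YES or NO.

Sorted: b = (1, 1, 5, 6, 6, 7, 7).
  b_1=1 ≤ 1
  b_2=1 ≤ 2
  b_3=5 > 3
  fails at i=3 ⇒ NO

NO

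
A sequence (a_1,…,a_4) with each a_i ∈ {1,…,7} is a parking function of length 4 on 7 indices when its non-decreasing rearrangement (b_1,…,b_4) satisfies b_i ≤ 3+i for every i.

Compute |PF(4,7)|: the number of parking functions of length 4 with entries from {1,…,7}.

|PF| = (7+1−4)·(7+1)^{4−1} = 4·512 = 2048 (Pollak)
E.g. (1,4,1,7) → sorted (1,1,4,7): b_i ≤ 3+i ∀i, a PF.

2048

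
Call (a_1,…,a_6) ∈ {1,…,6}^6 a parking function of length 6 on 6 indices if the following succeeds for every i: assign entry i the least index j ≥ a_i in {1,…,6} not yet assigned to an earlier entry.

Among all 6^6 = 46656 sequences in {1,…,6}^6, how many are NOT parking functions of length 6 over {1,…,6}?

|PF| = (7−6)·7^(6−1) = 1×16807 = 16807
Example (4,5,2,6,6,6) → sorted (2,4,5,6,6,6): b_1=2>1, not a PF.
Total 46656; non-PF = 46656−16807 = 29849

29849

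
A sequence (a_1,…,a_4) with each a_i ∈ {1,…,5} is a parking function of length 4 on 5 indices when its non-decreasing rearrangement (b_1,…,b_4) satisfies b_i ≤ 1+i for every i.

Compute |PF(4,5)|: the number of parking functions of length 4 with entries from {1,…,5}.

432

Count = 2·6^3 = 2 · 216 = 432
E.g. (5,4,1,2) → sorted (1,2,4,5): b_i ≤ 1+i ∀i, a PF.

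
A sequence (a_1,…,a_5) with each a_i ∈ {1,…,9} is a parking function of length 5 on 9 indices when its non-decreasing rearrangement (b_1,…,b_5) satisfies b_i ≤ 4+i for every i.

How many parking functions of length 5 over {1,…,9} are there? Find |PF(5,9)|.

Count = (10−5)·10^(5−1) = 5 · 10000 = 50000
E.g. (5,3,4,9,8) → sorted (3,4,5,8,9): b_i ≤ 4+i ∀i, a PF.

50000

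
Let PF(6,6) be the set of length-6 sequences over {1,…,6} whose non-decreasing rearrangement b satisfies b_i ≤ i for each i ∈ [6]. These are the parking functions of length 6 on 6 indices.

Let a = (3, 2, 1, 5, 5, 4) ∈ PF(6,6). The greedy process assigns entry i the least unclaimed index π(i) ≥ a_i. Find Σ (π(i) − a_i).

1

Σπ = 21 ({1..6} each once); Σa = 3+2+1+5+5+4 = 20; disp = 21−20 = 1.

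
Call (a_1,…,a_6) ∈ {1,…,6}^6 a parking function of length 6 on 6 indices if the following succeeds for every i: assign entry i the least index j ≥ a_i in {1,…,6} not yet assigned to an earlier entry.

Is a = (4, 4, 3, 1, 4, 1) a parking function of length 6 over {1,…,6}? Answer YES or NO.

Sorted: b = (1, 1, 3, 4, 4, 4).
  b_1=1 ≤ 1
  b_2=1 ≤ 2
  b_3=3 ≤ 3
  b_4=4 ≤ 4
  b_5=4 ≤ 5
  b_6=4 ≤ 6
All bounds hold ⇒ YES

YES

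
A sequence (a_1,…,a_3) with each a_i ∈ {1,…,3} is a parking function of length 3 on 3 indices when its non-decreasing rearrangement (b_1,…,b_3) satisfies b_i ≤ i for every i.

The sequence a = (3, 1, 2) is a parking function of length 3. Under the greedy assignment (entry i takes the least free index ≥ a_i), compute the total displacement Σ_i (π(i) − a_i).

Σπ(i) = 1+…+3 = 6; Σa = 3+1+2 = 6; disp = 6−6 = 0.

0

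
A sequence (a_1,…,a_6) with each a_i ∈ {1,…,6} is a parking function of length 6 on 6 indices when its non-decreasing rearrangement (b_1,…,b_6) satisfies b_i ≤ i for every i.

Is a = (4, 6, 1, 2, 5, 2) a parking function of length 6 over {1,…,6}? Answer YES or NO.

YES

Order a: b = (1, 2, 2, 4, 5, 6).
  b_1=1 ≤ 1
  b_2=2 ≤ 2
  b_3=2 ≤ 3
  b_4=4 ≤ 4
  b_5=5 ≤ 5
  b_6=6 ≤ 6
All bounds hold ⇒ YES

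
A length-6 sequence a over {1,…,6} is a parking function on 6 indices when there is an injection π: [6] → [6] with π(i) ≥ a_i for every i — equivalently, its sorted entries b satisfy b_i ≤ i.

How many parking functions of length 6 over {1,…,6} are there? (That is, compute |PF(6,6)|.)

Count = (7−6)·7^(6−1) = 1 · 16807 = 16807 (Pollak)
Example (2,1,1,3,3,5) → sorted (1,1,2,3,3,5): b_i ≤ i ∀i, a PF.

16807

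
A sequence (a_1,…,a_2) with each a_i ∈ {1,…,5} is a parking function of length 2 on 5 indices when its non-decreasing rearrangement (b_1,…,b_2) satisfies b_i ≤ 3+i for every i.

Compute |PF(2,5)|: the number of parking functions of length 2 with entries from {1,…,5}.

#PF = (5−2+1)·(5+1)^(2−1) = 4×6 = 24 (Pollak)
Check (5,2) → sorted (2,5): b_i ≤ 3+i ∀i, a PF.

24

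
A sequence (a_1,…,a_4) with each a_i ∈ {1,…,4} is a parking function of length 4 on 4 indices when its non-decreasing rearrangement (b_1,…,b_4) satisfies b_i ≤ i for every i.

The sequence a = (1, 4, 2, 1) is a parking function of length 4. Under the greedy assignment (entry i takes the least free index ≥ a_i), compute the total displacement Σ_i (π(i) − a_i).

2

Σπ = 10 ({1..4} each once); Σa = 1+4+2+1 = 8; disp = 10−8 = 2.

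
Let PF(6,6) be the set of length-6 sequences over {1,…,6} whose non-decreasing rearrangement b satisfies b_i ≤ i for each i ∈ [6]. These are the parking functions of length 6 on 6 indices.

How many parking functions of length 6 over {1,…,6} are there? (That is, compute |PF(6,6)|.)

|PF| = (6+1−6)·(6+1)^{6−1} = 1·16807 = 16807 (Konheim–Weiss)
One tuple (5,5,4,2,1,2) → sorted (1,2,2,4,5,5): b_i ≤ i ∀i, a PF.

16807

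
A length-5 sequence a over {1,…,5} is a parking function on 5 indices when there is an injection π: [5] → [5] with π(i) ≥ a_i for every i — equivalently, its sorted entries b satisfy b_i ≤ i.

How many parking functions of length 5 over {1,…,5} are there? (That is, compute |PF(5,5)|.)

Count = (6−5)·6^(5−1) = 1 · 1296 = 1296 [KW]
Example (1,2,1,3,1) → sorted (1,1,1,2,3): b_i ≤ i ∀i, a PF.

1296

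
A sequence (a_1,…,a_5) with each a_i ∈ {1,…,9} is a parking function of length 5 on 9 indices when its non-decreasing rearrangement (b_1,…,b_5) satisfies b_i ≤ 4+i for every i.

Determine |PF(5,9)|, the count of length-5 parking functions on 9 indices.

50000

|PF| = (10−5)·10^(5−1) = 5 · 10000 = 50000
Check (8,5,6,9,2) → sorted (2,5,6,8,9): b_i ≤ 4+i ∀i, a PF.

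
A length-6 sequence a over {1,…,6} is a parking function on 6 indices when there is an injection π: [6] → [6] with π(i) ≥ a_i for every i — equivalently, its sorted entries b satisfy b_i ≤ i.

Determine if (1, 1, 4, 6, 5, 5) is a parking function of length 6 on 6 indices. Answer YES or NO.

NO

Sorted: b = (1, 1, 4, 5, 5, 6).
  b_1=1 ≤ 1
  b_2=1 ≤ 2
  b_3=4 > 3
  fails at i=3 ⇒ NO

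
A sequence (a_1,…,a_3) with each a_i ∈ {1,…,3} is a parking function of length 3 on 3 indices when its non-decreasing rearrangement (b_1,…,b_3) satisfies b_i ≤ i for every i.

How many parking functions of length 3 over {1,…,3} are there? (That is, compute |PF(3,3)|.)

|PF(3,3)| = 1·4^2 = 1×16 = 16 (Konheim–Weiss)
One tuple (3,1,2) → sorted (1,2,3): b_i ≤ i ∀i, a PF.

16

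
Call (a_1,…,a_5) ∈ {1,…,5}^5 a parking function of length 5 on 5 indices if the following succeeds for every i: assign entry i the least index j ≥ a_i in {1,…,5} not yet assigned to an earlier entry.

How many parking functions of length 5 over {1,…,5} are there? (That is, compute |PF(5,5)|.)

#PF = (5+1−5)·(5+1)^{5−1} = 1×1296 = 1296 [KW]
Example (4,1,1,3,5) → sorted (1,1,3,4,5): b_i ≤ i ∀i, a PF.

1296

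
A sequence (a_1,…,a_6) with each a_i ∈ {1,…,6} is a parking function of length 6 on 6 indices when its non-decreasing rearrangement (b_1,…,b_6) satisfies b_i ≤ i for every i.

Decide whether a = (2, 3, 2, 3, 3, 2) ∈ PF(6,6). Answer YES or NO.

Sorted: b = (2, 2, 2, 3, 3, 3).
  b_1=2 > 1
  fails at i=1 ⇒ NO

NO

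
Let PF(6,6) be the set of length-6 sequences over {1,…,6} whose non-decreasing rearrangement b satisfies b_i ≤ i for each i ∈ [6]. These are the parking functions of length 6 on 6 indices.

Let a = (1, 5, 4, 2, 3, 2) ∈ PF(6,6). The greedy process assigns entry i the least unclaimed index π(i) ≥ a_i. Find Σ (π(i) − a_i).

Σπ = 21 ({1..6} each once); Σa = 1+5+4+2+3+2 = 17; disp = 21−17 = 4.

4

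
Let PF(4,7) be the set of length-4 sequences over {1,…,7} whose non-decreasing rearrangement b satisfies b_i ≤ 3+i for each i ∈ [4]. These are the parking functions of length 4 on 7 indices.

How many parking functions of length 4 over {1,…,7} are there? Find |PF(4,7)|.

2048

|PF(4,7)| = 4·8^3 = 4·512 = 2048 [KW]
One tuple (7,6,1,3) → sorted (1,3,6,7): b_i ≤ 3+i ∀i, a PF.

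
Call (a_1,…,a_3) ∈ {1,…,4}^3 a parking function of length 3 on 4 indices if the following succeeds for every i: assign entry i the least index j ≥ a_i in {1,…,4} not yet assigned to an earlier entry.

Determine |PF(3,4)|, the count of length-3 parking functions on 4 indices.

Count = (4+1−3)·(4+1)^{3−1} = 2×25 = 50
Example (2,1,2) → sorted (1,2,2): b_i ≤ 1+i ∀i, a PF.

50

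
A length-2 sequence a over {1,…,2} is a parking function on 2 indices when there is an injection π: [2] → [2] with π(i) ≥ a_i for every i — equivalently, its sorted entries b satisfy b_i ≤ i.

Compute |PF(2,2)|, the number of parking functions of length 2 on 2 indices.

3

Count = (2+1−2)·(2+1)^{2−1} = 1×3 = 3 [KW]
E.g. (1,2) → sorted (1,2): b_i ≤ i ∀i, a PF.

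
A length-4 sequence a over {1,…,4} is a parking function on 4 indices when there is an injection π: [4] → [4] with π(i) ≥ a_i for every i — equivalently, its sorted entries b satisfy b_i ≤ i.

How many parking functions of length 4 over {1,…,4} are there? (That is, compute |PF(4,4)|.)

|PF(4,4)| = (4+1−4)·(4+1)^{4−1} = 1×125 = 125 [KW]
E.g. (2,3,3,1) → sorted (1,2,3,3): b_i ≤ i ∀i, a PF.

125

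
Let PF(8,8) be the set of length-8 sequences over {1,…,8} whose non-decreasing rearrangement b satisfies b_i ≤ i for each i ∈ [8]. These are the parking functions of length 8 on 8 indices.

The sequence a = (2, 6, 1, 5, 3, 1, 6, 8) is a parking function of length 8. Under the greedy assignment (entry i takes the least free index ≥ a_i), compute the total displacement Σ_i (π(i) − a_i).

4

Σπ = 8·9/2 = 36 (π permutes [8]); Σa = 2+6+1+5+3+1+6+8 = 32; disp = 36−32 = 4.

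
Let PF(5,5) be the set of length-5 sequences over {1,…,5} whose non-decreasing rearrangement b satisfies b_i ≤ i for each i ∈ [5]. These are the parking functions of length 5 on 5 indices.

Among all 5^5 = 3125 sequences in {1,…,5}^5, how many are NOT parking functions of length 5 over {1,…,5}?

#PF = (6−5)·6^(5−1) = 1×1296 = 1296 [KW]
E.g. (2,4,5,5,1) → sorted (1,2,4,5,5): b_3=4>3, not a PF.
5^5 − 1296 = 3125 − 1296 = 1829

1829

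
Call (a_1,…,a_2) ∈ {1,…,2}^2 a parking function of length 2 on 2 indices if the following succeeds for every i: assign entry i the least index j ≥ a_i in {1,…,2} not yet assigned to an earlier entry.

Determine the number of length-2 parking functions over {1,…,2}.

|PF(2,2)| = (3−2)·3^(2−1) = 1×3 = 3 [KW]
E.g. (1,2) → sorted (1,2): b_i ≤ i ∀i, a PF.

3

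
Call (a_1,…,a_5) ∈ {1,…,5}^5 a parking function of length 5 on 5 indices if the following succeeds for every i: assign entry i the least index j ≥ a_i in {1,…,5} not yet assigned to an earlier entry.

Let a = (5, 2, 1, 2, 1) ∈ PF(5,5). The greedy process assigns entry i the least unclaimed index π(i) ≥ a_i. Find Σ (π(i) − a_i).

4

Σπ = 15 ({1..5} each once); Σa = 5+2+1+2+1 = 11; disp = 15−11 = 4.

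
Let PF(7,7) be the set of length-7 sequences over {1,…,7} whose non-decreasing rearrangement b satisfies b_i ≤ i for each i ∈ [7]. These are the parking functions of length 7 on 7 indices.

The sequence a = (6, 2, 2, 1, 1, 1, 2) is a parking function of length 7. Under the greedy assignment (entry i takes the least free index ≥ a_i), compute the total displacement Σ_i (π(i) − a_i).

Σπ = 28 ({1..7} each once); Σa = 6+2+2+1+1+1+2 = 15; disp = 28−15 = 13.

13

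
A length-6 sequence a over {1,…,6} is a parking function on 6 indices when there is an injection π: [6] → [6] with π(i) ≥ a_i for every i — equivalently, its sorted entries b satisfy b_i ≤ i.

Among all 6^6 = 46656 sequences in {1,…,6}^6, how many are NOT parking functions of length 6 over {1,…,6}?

|PF| = (7−6)·7^(6−1) = 1×16807 = 16807 (Konheim–Weiss)
E.g. (6,4,5,1,4,5) → sorted (1,4,4,5,5,6): b_2=4>2, not a PF.
6^6 − 16807 = 46656 − 16807 = 29849

29849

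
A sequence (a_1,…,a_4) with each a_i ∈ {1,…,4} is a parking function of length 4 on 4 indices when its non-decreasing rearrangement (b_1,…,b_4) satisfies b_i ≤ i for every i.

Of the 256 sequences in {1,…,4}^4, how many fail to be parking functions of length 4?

#PF = 1·5^3 = 1·125 = 125 (Pollak)
E.g. (2,2,4,4) → sorted (2,2,4,4): b_1=2>1, not a PF.
So 256 − 125 = 131 fail.

131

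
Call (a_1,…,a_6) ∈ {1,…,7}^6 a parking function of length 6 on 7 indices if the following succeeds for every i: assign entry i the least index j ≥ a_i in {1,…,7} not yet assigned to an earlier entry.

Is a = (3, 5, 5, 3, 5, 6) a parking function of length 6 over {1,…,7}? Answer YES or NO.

Order a: b = (3, 3, 5, 5, 5, 6).
  b_1=3 > 2
  fails at i=1 ⇒ NO

NO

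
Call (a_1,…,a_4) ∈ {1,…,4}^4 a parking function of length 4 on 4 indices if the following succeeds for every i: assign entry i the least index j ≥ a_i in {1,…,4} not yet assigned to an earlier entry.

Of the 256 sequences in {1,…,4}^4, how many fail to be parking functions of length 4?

Count = 1·5^3 = 1·125 = 125
E.g. (4,4,3,4) → sorted (3,4,4,4): b_1=3>1, not a PF.
Total 256; non-PF = 256−125 = 131

131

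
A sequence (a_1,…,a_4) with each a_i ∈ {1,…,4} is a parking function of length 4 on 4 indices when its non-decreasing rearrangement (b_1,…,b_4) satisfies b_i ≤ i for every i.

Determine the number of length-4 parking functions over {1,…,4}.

Count = (4+1−4)·(4+1)^{4−1} = 1 · 125 = 125 [KW]
One tuple (3,2,1,2) → sorted (1,2,2,3): b_i ≤ i ∀i, a PF.

125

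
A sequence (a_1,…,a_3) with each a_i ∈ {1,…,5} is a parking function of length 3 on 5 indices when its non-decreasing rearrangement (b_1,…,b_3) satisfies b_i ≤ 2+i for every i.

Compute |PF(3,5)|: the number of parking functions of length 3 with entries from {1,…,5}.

Count = (5+1−3)·(5+1)^{3−1} = 3 · 36 = 108 (Konheim–Weiss)
One tuple (1,1,3) → sorted (1,1,3): b_i ≤ 2+i ∀i, a PF.

108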